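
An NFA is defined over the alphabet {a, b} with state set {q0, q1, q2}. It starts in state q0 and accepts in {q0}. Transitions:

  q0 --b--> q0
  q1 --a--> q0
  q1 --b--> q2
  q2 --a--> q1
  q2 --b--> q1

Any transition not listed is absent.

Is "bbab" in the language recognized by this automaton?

Start in {q0}.
Read 'b': q0→{q0}; now {q0}.
Read 'b': q0→{q0}; now {q0}.
Read 'a': q0→∅; now ∅.
The set is empty and remains empty for the remaining 1 symbol.
The final set ∅ contains no accepting state.

No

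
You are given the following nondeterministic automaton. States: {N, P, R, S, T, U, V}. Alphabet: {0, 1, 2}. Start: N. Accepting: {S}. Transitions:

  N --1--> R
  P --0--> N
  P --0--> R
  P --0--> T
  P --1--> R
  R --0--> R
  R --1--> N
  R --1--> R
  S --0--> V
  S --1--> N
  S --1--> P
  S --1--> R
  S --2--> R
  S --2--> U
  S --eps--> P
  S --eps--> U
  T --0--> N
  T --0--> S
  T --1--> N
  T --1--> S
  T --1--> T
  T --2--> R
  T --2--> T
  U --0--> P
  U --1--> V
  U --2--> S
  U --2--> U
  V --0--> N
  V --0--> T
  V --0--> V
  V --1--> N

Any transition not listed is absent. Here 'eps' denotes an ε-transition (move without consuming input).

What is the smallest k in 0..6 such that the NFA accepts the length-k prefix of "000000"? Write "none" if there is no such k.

none

Start in {N}.
Read '0': {N} → ∅.
The set is empty and remains empty for the remaining 5 symbols.
No reachable set along the way intersects F.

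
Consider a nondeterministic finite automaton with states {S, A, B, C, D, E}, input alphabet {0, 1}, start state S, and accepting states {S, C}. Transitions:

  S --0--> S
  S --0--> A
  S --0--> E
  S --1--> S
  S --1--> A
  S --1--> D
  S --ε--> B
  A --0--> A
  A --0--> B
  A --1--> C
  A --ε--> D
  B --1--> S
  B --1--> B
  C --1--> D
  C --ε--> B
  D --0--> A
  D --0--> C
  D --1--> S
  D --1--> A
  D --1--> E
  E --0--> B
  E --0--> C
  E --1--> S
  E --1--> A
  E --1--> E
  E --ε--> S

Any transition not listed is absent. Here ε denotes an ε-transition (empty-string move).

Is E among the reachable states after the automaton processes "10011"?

Yes

Start: ε-closure({S}) = {S, B}.
Read '1': S→{S, A, D}, B→{S, B}; now {S, A, B, D}.
Read '0': S→{S, A, E}, A→{A, B}, B→∅, D→{A, C}; union {S, A, B, C, E}; ε-closure = {S, A, B, C, D, E}.
Read '0': S→{S, A, E}, A→{A, B}, B→∅, C→∅, D→{A, C}, E→{B, C}; union {S, A, B, C, E}; ε-closure = {S, A, B, C, D, E}.
Read '1': S→{S, A, D}, A→{C}, B→{S, B}, C→{D}, D→{S, A, E}, E→{S, A, E}; now {S, A, B, C, D, E}.
Read '1': S→{S, A, D}, A→{C}, B→{S, B}, C→{D}, D→{S, A, E}, E→{S, A, E}; now {S, A, B, C, D, E}.
State E is in {S, A, B, C, D, E}.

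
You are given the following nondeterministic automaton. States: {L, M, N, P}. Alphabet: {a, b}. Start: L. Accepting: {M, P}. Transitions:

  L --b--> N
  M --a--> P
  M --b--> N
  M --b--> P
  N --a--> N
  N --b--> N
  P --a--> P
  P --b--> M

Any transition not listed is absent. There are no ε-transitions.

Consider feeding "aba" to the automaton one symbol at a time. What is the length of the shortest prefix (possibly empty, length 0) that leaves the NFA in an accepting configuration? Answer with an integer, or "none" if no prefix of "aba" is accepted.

none

Start in {L}.
Read 'a': L→∅; now ∅.
The set is empty and remains empty for the remaining 2 symbols.
No reachable set along the way intersects F.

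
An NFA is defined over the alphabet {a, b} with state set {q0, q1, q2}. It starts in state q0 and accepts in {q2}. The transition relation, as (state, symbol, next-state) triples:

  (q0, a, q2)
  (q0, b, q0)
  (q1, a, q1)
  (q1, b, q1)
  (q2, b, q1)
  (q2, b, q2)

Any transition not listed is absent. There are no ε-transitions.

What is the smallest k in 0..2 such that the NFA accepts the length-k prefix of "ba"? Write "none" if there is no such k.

2

Start in {q0}.
Read 'b': {q0} → {q0}.
Read 'a': {q0} → {q2}.
None of the earlier sets intersect F, but {q2} does.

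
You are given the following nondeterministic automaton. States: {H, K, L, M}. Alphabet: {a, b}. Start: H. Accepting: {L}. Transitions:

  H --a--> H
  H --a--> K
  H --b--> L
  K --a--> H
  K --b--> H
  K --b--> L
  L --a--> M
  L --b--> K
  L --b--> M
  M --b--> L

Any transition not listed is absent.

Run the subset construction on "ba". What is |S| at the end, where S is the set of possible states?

Start in {H}.
Read 'b': H→{L}; now {L}.
Read 'a': L→{M}; now {M}.
That set has 1 state.

1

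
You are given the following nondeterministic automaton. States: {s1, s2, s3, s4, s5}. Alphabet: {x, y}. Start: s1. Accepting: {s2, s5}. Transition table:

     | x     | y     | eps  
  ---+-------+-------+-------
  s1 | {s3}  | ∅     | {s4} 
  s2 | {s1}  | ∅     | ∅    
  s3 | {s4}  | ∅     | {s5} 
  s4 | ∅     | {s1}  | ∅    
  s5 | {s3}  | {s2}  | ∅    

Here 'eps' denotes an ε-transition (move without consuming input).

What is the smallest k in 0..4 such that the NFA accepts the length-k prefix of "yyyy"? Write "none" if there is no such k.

Start: ε-closure({s1}) = {s1, s4}.
Read 'y': {s1, s4} → {s1, s4}.
Read 'y': {s1, s4} → {s1, s4}.
Read 'y': {s1, s4} → {s1, s4}.
Read 'y': {s1, s4} → {s1, s4}.
No reachable set along the way intersects F.

none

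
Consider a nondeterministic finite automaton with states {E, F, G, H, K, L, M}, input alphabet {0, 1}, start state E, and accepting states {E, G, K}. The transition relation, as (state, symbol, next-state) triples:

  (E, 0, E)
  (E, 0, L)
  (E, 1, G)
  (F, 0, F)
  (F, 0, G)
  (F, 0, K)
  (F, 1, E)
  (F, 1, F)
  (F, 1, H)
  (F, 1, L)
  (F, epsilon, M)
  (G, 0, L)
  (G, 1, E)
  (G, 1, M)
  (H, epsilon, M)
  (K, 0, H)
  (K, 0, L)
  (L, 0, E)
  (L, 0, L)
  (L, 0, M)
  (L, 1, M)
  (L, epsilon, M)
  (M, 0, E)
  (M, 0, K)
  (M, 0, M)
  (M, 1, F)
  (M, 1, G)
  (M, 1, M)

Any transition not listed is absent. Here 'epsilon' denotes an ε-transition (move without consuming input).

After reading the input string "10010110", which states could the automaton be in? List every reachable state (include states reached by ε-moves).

Start in {E}.
Read '1': E→{G}; now {G}.
Read '0': G→{L}; union {L}; ε-closure = {L, M}.
Read '0': L→{E, L, M}, M→{E, K, M}; now {E, K, L, M}.
Read '1': E→{G}, K→∅, L→{M}, M→{F, G, M}; now {F, G, M}.
Read '0': F→{F, G, K}, G→{L}, M→{E, K, M}; now {E, F, G, K, L, M}.
Read '1': E→{G}, F→{E, F, H, L}, G→{E, M}, K→∅, L→{M}, M→{F, G, M}; now {E, F, G, H, L, M}.
Read '1': E→{G}, F→{E, F, H, L}, G→{E, M}, H→∅, L→{M}, M→{F, G, M}; now {E, F, G, H, L, M}.
Read '0': E→{E, L}, F→{F, G, K}, G→{L}, H→∅, L→{E, L, M}, M→{E, K, M}; now {E, F, G, K, L, M}.

{E, F, G, K, L, M}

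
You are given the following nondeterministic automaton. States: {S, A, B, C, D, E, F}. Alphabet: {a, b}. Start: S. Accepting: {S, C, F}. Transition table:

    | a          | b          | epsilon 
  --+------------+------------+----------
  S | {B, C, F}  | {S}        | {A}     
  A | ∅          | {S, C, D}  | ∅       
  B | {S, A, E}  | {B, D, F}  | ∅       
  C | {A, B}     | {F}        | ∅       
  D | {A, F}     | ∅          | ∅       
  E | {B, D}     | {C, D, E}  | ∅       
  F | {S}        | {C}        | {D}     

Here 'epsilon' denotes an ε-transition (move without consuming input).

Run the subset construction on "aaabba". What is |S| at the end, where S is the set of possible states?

7

Start: ε-closure({S}) = {S, A}.
Read 'a': S→{B, C, F}, A→∅; union {B, C, F}; ε-closure = {B, C, D, F}.
Read 'a': B→{S, A, E}, C→{A, B}, D→{A, F}, F→{S}; union {S, A, B, E, F}; ε-closure = {S, A, B, D, E, F}.
Read 'a': S→{B, C, F}, A→∅, B→{S, A, E}, D→{A, F}, E→{B, D}, F→{S}; now {S, A, B, C, D, E, F}.
Read 'b': S→{S}, A→{S, C, D}, B→{B, D, F}, C→{F}, D→∅, E→{C, D, E}, F→{C}; union {S, B, C, D, E, F}; ε-closure = {S, A, B, C, D, E, F}.
Read 'b': S→{S}, A→{S, C, D}, B→{B, D, F}, C→{F}, D→∅, E→{C, D, E}, F→{C}; union {S, B, C, D, E, F}; ε-closure = {S, A, B, C, D, E, F}.
Read 'a': S→{B, C, F}, A→∅, B→{S, A, E}, C→{A, B}, D→{A, F}, E→{B, D}, F→{S}; now {S, A, B, C, D, E, F}.
That set has 7 states.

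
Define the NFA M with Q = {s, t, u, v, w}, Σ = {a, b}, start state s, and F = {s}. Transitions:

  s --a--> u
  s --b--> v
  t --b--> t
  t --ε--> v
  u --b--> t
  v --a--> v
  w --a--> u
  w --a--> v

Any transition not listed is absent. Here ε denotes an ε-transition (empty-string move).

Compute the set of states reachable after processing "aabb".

∅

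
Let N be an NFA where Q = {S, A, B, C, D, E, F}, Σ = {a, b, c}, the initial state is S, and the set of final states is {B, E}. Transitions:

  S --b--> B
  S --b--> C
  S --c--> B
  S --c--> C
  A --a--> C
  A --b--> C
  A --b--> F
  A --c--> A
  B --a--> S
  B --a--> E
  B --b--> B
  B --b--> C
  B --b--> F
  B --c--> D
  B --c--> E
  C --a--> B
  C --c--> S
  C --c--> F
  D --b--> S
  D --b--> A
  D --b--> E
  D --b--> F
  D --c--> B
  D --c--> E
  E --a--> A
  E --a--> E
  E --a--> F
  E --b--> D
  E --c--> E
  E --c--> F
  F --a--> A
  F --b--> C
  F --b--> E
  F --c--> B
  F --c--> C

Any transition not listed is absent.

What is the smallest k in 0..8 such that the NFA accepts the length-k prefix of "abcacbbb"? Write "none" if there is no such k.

none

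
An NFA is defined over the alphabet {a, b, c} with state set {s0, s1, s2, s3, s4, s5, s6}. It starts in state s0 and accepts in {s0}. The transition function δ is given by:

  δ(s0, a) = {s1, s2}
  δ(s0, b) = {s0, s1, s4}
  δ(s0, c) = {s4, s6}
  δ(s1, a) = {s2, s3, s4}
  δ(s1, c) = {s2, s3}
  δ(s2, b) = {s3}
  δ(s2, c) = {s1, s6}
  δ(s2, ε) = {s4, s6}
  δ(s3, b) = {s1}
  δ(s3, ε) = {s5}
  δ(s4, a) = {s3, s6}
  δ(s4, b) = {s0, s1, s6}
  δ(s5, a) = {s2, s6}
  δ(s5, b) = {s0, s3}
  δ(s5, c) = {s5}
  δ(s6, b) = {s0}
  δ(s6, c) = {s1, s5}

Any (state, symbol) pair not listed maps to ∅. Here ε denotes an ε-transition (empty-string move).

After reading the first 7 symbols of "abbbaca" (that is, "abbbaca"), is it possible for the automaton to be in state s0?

Start in {s0}.
Read 'a': {s0} → {s1, s2, s4, s6}.
Read 'b': {s1, s2, s4, s6} → {s0, s1, s3, s5, s6}.
Read 'b': {s0, s1, s3, s5, s6} → {s0, s1, s3, s4, s5}.
Read 'b': {s0, s1, s3, s4, s5} → {s0, s1, s3, s4, s5, s6}.
Read 'a': {s0, s1, s3, s4, s5, s6} → {s1, s2, s3, s4, s5, s6}.
Read 'c': {s1, s2, s3, s4, s5, s6} → {s1, s2, s3, s4, s5, s6}.
Read 'a': {s1, s2, s3, s4, s5, s6} → {s2, s3, s4, s5, s6}.
State s0 is not in {s2, s3, s4, s5, s6}.

No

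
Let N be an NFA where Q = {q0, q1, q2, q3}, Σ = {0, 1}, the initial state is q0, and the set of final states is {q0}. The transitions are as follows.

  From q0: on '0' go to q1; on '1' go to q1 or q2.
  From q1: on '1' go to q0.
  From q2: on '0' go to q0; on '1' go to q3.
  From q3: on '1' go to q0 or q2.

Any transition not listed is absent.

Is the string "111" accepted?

Start in {q0}.
Read '1': q0→{q1, q2}; now {q1, q2}.
Read '1': q1→{q0}, q2→{q3}; now {q0, q3}.
Read '1': q0→{q1, q2}, q3→{q0, q2}; now {q0, q1, q2}.
The final set {q0, q1, q2} contains the accepting state q0.

Yes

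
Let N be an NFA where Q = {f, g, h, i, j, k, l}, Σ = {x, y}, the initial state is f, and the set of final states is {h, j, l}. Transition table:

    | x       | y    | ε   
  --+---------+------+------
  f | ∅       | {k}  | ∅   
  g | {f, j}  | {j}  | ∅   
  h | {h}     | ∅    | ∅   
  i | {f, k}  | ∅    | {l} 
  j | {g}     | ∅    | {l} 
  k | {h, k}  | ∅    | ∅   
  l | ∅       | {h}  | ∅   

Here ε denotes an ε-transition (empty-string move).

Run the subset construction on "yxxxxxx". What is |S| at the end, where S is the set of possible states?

2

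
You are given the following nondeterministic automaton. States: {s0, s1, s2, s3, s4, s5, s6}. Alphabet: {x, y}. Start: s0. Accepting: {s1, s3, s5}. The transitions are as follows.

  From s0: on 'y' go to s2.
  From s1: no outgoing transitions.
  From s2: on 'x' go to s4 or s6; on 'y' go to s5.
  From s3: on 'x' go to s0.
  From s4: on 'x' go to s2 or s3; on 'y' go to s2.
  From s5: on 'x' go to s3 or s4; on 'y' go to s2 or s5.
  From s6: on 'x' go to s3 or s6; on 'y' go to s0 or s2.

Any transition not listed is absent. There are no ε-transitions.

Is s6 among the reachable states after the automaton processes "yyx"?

No

Start in {s0}.
Read 'y': {s0} → {s2}.
Read 'y': {s2} → {s5}.
Read 'x': {s5} → {s3, s4}.
State s6 is not in {s3, s4}.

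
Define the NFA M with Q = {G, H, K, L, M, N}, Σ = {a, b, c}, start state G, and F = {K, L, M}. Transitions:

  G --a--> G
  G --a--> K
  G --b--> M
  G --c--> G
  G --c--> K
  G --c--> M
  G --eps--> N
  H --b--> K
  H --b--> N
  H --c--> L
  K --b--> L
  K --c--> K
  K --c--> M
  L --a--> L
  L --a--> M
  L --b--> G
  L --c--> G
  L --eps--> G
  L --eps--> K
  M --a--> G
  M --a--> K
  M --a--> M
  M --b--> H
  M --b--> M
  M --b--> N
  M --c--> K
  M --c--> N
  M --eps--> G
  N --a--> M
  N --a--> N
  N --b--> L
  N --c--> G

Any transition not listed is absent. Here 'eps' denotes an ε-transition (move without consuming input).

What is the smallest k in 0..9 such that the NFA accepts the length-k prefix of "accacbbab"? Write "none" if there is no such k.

Start: ε-closure({G}) = {G, N}.
Read 'a': G→{G, K}, N→{M, N}; now {G, K, M, N}.
None of the earlier sets intersect F, but {G, K, M, N} does.

1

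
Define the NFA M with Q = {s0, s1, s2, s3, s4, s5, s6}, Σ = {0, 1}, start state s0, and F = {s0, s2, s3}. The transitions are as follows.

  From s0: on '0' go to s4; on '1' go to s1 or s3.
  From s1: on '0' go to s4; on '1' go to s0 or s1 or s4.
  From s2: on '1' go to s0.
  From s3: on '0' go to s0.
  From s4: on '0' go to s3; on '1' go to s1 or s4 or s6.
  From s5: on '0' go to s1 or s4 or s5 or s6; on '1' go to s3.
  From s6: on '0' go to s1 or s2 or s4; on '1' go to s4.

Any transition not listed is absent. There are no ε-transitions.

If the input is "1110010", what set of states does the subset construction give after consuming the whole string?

{s0, s1, s2, s3, s4}

Start in {s0}.
Read '1': s0→{s1, s3}; now {s1, s3}.
Read '1': s1→{s0, s1, s4}, s3→∅; now {s0, s1, s4}.
Read '1': s0→{s1, s3}, s1→{s0, s1, s4}, s4→{s1, s4, s6}; now {s0, s1, s3, s4, s6}.
Read '0': s0→{s4}, s1→{s4}, s3→{s0}, s4→{s3}, s6→{s1, s2, s4}; now {s0, s1, s2, s3, s4}.
Read '0': s0→{s4}, s1→{s4}, s2→∅, s3→{s0}, s4→{s3}; now {s0, s3, s4}.
Read '1': s0→{s1, s3}, s3→∅, s4→{s1, s4, s6}; now {s1, s3, s4, s6}.
Read '0': s1→{s4}, s3→{s0}, s4→{s3}, s6→{s1, s2, s4}; now {s0, s1, s2, s3, s4}.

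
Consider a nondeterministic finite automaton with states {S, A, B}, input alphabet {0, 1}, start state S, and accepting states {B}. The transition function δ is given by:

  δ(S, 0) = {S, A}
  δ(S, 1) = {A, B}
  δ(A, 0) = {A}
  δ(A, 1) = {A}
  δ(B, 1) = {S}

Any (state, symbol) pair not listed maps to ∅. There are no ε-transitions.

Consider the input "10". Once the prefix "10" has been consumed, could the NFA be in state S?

No

Start in {S}.
Read '1': {S} → {A, B}.
Read '0': {A, B} → {A}.
State S is not in {A}.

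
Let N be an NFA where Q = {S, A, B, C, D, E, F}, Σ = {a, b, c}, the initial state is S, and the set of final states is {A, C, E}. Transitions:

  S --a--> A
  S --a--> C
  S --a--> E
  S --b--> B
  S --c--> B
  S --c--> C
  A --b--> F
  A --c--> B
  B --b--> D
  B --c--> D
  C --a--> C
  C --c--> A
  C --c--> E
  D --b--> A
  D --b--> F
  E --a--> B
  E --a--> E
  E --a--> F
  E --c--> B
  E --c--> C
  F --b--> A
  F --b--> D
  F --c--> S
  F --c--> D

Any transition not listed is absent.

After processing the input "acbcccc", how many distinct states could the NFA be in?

2

Start in {S}.
Read 'a': S→{A, C, E}; now {A, C, E}.
Read 'c': A→{B}, C→{A, E}, E→{B, C}; now {A, B, C, E}.
Read 'b': A→{F}, B→{D}, C→∅, E→∅; now {D, F}.
Read 'c': D→∅, F→{S, D}; now {S, D}.
Read 'c': S→{B, C}, D→∅; now {B, C}.
Read 'c': B→{D}, C→{A, E}; now {A, D, E}.
Read 'c': A→{B}, D→∅, E→{B, C}; now {B, C}.
That set has 2 states.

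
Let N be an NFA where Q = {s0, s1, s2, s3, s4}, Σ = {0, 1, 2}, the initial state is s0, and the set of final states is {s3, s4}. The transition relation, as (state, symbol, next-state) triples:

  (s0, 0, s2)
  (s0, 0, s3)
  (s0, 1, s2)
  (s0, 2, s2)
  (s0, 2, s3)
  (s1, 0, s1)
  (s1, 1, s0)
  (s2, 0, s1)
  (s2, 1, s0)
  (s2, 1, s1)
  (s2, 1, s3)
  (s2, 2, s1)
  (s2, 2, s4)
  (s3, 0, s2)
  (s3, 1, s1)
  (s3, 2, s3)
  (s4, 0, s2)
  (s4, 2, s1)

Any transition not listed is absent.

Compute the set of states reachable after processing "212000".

{s1}

Start in {s0}.
Read '2': s0→{s2, s3}; now {s2, s3}.
Read '1': s2→{s0, s1, s3}, s3→{s1}; now {s0, s1, s3}.
Read '2': s0→{s2, s3}, s1→∅, s3→{s3}; now {s2, s3}.
Read '0': s2→{s1}, s3→{s2}; now {s1, s2}.
Read '0': s1→{s1}, s2→{s1}; now {s1}.
Read '0': s1→{s1}; now {s1}.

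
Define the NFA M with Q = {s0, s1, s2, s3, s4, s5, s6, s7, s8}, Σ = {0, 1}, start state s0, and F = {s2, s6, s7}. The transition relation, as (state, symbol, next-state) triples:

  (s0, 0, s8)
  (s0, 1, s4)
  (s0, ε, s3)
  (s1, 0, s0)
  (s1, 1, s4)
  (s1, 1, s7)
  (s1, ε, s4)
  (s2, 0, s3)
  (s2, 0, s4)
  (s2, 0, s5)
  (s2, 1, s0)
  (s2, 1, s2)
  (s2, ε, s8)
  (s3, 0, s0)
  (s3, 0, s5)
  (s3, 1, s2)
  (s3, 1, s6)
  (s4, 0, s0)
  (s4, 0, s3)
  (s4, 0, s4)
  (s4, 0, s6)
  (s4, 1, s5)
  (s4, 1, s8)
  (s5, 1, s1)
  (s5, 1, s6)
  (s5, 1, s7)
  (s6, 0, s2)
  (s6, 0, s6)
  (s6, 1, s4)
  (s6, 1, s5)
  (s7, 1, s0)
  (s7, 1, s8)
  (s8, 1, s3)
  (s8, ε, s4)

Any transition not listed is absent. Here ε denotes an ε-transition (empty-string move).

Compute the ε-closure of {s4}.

{s4}

Begin with {s4}.
No ε-moves leave this set, so the closure equals the set itself.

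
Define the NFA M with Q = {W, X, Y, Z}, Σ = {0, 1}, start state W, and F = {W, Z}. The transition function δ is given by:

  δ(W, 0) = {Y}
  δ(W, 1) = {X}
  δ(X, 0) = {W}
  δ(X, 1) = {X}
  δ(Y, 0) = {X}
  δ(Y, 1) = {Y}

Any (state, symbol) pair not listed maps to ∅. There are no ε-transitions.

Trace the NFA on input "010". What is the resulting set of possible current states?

{X}

Start in {W}.
Read '0': W→{Y}; now {Y}.
Read '1': Y→{Y}; now {Y}.
Read '0': Y→{X}; now {X}.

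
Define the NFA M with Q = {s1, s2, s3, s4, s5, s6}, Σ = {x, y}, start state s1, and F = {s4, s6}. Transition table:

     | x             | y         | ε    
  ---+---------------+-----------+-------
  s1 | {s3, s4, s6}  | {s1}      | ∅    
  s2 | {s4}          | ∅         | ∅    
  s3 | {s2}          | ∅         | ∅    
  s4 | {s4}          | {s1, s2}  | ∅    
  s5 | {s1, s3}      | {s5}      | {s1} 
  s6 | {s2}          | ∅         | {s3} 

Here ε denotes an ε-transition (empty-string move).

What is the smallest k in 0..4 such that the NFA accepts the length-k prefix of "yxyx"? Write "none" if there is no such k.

Start in {s1}.
Read 'y': {s1} → {s1}.
Read 'x': {s1} → {s3, s4, s6}.
None of the earlier sets intersect F, but {s3, s4, s6} does.

2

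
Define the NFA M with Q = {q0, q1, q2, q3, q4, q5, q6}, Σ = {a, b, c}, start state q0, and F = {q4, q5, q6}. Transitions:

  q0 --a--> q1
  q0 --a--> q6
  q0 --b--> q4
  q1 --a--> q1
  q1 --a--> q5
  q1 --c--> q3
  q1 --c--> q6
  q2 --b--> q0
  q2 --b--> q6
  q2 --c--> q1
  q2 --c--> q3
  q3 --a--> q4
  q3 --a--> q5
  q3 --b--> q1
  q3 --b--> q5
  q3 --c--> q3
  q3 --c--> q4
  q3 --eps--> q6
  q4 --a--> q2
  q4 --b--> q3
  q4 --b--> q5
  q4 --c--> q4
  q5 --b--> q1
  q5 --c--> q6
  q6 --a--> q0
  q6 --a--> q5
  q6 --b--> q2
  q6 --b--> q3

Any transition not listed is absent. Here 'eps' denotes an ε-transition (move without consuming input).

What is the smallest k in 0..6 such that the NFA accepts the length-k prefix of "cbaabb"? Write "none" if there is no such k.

none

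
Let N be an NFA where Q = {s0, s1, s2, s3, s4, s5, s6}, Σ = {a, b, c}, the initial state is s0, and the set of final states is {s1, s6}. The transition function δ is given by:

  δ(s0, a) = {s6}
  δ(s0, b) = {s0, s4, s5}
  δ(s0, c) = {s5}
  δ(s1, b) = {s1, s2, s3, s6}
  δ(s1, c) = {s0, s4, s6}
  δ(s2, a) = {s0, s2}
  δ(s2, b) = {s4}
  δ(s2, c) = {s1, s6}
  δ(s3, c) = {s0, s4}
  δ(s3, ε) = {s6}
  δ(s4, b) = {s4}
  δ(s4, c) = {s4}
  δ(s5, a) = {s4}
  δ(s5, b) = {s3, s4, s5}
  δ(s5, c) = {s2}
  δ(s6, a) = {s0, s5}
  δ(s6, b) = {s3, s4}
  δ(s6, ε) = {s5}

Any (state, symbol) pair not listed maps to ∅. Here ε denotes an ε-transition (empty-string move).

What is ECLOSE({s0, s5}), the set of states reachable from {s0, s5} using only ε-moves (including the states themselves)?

{s0, s5}

Begin with {s0, s5}.
No ε-moves leave this set, so the closure equals the set itself.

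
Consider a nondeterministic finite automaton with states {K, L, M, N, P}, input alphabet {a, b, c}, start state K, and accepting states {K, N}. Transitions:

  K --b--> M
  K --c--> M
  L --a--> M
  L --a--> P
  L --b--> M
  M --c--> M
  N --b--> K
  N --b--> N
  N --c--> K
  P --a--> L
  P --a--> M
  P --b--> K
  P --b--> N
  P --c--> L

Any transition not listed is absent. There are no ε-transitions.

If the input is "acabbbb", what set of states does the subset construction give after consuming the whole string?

Start in {K}.
Read 'a': K→∅; now ∅.
The set is empty and remains empty for the remaining 6 symbols.

∅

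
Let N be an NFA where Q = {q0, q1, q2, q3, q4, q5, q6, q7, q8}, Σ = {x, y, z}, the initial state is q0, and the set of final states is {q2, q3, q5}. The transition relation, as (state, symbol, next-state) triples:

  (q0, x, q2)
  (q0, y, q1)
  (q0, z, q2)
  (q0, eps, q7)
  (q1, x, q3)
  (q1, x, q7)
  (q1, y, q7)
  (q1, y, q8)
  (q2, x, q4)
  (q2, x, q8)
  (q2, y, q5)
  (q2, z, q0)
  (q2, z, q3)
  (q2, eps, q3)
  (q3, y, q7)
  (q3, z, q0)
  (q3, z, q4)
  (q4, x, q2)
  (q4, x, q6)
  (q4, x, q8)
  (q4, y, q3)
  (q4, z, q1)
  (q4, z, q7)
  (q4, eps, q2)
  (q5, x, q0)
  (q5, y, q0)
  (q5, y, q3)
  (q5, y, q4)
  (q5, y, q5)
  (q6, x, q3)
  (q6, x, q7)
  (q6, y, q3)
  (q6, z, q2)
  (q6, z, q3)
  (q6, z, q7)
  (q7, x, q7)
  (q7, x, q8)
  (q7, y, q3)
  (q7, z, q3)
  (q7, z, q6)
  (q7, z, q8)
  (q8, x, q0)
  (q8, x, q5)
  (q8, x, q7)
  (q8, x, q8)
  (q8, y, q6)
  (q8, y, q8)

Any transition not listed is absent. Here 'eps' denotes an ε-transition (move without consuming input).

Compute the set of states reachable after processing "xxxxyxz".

{q0, q1, q2, q3, q4, q6, q7, q8}

Start: ε-closure({q0}) = {q0, q7}.
Read 'x': {q0, q7} → {q2, q3, q7, q8}.
Read 'x': {q2, q3, q7, q8} → {q0, q2, q3, q4, q5, q7, q8}.
Read 'x': {q0, q2, q3, q4, q5, q7, q8} → {q0, q2, q3, q4, q5, q6, q7, q8}.
Read 'x': {q0, q2, q3, q4, q5, q6, q7, q8} → {q0, q2, q3, q4, q5, q6, q7, q8}.
Read 'y': {q0, q2, q3, q4, q5, q6, q7, q8} → {q0, q1, q2, q3, q4, q5, q6, q7, q8}.
Read 'x': {q0, q1, q2, q3, q4, q5, q6, q7, q8} → {q0, q2, q3, q4, q5, q6, q7, q8}.
Read 'z': {q0, q2, q3, q4, q5, q6, q7, q8} → {q0, q1, q2, q3, q4, q6, q7, q8}.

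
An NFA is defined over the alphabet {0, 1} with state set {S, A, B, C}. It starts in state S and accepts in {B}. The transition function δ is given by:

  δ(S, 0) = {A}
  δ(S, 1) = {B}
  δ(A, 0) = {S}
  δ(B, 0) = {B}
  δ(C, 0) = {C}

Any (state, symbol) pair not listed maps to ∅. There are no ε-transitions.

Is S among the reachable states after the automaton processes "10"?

No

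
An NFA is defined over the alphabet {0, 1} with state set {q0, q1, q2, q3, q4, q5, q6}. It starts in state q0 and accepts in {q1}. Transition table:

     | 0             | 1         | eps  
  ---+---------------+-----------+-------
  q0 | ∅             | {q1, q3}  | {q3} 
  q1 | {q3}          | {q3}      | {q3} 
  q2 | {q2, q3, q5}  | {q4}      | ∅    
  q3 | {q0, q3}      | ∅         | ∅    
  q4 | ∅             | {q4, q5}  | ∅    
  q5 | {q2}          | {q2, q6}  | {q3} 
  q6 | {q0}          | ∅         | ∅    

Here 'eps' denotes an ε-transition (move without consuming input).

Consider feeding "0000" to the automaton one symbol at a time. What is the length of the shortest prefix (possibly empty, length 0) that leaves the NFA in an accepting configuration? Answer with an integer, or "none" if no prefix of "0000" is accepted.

Start: ε-closure({q0}) = {q0, q3}.
Read '0': q0→∅, q3→{q0, q3}; now {q0, q3}.
Read '0': q0→∅, q3→{q0, q3}; now {q0, q3}.
Read '0': q0→∅, q3→{q0, q3}; now {q0, q3}.
Read '0': q0→∅, q3→{q0, q3}; now {q0, q3}.
No reachable set along the way intersects F.

none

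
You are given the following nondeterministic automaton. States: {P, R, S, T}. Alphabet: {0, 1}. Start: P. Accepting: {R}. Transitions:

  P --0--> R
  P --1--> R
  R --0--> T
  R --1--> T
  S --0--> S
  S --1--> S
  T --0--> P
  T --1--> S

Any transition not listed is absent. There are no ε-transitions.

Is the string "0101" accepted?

Start in {P}.
Read '0': {P} → {R}.
Read '1': {R} → {T}.
Read '0': {T} → {P}.
Read '1': {P} → {R}.
The final set {R} contains the accepting state R.

Yes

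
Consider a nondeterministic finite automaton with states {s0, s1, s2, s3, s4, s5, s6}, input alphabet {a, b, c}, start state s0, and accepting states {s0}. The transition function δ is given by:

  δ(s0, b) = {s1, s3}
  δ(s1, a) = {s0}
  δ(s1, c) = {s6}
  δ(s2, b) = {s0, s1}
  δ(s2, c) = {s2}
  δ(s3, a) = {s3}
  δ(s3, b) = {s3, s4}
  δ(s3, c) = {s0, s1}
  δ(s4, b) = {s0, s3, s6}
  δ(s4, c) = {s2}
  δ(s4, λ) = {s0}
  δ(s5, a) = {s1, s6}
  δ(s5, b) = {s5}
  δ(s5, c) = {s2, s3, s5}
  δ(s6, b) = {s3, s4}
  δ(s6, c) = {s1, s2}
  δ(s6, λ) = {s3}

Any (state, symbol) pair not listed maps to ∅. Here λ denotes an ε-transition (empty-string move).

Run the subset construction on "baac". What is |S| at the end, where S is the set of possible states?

Start in {s0}.
Read 'b': s0→{s1, s3}; now {s1, s3}.
Read 'a': s1→{s0}, s3→{s3}; now {s0, s3}.
Read 'a': s0→∅, s3→{s3}; now {s3}.
Read 'c': s3→{s0, s1}; now {s0, s1}.
That set has 2 states.

2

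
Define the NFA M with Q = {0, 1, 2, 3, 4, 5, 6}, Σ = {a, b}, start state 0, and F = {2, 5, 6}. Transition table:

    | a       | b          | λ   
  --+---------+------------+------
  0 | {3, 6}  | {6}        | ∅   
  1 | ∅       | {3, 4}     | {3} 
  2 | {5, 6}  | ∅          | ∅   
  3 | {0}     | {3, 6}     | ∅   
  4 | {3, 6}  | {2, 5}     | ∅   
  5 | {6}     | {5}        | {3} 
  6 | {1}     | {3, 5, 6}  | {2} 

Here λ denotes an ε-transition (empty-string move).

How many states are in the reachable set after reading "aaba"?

6

Start in {0}.
Read 'a': 0→{3, 6}; union {3, 6}; ε-closure = {2, 3, 6}.
Read 'a': 2→{5, 6}, 3→{0}, 6→{1}; union {0, 1, 5, 6}; ε-closure = {0, 1, 2, 3, 5, 6}.
Read 'b': 0→{6}, 1→{3, 4}, 2→∅, 3→{3, 6}, 5→{5}, 6→{3, 5, 6}; union {3, 4, 5, 6}; ε-closure = {2, 3, 4, 5, 6}.
Read 'a': 2→{5, 6}, 3→{0}, 4→{3, 6}, 5→{6}, 6→{1}; union {0, 1, 3, 5, 6}; ε-closure = {0, 1, 2, 3, 5, 6}.
That set has 6 states.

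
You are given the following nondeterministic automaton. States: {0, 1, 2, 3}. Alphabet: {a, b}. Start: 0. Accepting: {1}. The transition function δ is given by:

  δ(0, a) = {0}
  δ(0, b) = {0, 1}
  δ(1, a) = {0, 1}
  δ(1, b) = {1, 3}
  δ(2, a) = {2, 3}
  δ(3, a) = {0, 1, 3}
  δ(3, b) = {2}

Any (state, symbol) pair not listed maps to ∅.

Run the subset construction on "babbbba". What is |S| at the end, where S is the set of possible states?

Start in {0}.
Read 'b': 0→{0, 1}; now {0, 1}.
Read 'a': 0→{0}, 1→{0, 1}; now {0, 1}.
Read 'b': 0→{0, 1}, 1→{1, 3}; now {0, 1, 3}.
Read 'b': 0→{0, 1}, 1→{1, 3}, 3→{2}; now {0, 1, 2, 3}.
Read 'b': 0→{0, 1}, 1→{1, 3}, 2→∅, 3→{2}; now {0, 1, 2, 3}.
Read 'b': 0→{0, 1}, 1→{1, 3}, 2→∅, 3→{2}; now {0, 1, 2, 3}.
Read 'a': 0→{0}, 1→{0, 1}, 2→{2, 3}, 3→{0, 1, 3}; now {0, 1, 2, 3}.
That set has 4 states.

4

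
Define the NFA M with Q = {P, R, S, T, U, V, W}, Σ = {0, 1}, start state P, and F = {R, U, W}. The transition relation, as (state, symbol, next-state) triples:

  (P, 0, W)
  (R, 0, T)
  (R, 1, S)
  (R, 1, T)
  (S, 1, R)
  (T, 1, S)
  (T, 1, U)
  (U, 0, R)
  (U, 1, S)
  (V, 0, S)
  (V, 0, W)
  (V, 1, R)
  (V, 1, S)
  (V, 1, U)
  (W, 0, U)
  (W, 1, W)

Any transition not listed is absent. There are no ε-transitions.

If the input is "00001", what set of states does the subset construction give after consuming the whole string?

{S, U}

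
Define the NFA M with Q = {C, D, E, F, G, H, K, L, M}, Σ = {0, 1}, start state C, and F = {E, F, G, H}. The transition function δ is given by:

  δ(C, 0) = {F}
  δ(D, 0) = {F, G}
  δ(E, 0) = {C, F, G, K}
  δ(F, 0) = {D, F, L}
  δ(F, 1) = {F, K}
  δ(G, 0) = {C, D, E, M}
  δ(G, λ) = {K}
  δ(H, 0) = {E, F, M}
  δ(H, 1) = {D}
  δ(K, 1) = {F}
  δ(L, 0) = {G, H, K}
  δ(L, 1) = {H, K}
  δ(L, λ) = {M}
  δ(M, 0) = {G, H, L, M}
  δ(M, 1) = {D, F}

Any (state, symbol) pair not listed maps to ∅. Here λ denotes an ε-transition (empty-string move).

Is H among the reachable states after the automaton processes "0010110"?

No

Start in {C}.
Read '0': {C} → {F}.
Read '0': {F} → {D, F, L, M}.
Read '1': {D, F, L, M} → {D, F, H, K}.
Read '0': {D, F, H, K} → {D, E, F, G, K, L, M}.
Read '1': {D, E, F, G, K, L, M} → {D, F, H, K}.
Read '1': {D, F, H, K} → {D, F, K}.
Read '0': {D, F, K} → {D, F, G, K, L, M}.
State H is not in {D, F, G, K, L, M}.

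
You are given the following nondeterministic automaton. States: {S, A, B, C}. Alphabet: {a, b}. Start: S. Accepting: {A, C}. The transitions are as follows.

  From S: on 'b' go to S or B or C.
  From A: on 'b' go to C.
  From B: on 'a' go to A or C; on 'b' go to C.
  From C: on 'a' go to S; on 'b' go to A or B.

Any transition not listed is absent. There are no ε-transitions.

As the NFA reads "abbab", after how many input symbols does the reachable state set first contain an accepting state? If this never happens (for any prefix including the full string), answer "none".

none

Start in {S}.
Read 'a': {S} → ∅.
The set is empty and remains empty for the remaining 4 symbols.
No reachable set along the way intersects F.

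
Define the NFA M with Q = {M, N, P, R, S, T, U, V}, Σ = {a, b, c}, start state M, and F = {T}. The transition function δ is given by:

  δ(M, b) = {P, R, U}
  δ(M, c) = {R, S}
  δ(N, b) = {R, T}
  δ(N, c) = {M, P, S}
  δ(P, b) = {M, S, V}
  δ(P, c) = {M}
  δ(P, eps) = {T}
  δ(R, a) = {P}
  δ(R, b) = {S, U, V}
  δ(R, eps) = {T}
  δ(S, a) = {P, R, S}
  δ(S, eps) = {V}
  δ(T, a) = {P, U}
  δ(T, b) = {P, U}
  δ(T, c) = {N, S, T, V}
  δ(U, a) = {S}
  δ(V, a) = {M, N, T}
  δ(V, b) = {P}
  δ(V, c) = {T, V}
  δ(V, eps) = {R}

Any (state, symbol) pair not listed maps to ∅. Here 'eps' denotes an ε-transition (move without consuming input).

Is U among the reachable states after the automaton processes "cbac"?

No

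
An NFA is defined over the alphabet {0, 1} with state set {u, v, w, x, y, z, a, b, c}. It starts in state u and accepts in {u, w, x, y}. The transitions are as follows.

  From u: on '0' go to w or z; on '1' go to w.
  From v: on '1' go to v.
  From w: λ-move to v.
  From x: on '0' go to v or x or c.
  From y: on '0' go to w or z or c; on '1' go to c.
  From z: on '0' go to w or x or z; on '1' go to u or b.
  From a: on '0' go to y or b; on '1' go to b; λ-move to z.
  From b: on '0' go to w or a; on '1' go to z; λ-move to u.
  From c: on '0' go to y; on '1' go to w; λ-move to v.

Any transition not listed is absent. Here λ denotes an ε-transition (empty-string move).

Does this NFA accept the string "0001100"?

Yes

Start in {u}.
Read '0': u→{w, z}; union {w, z}; ε-closure = {v, w, z}.
Read '0': v→∅, w→∅, z→{w, x, z}; union {w, x, z}; ε-closure = {v, w, x, z}.
Read '0': v→∅, w→∅, x→{v, x, c}, z→{w, x, z}; now {v, w, x, z, c}.
Read '1': v→{v}, w→∅, x→∅, z→{u, b}, c→{w}; now {u, v, w, b}.
Read '1': u→{w}, v→{v}, w→∅, b→{z}; now {v, w, z}.
Read '0': v→∅, w→∅, z→{w, x, z}; union {w, x, z}; ε-closure = {v, w, x, z}.
Read '0': v→∅, w→∅, x→{v, x, c}, z→{w, x, z}; now {v, w, x, z, c}.
The final set {v, w, x, z, c} contains the accepting states w, x.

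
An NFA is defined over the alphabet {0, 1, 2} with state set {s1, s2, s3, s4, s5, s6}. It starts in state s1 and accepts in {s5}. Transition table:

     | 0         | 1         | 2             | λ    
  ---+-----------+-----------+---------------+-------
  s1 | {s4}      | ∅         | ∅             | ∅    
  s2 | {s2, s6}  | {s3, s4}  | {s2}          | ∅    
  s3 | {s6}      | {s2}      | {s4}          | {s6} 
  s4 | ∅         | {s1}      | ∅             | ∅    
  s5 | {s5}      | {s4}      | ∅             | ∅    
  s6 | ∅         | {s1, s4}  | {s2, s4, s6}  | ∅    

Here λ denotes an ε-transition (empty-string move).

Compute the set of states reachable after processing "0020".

Start in {s1}.
Read '0': s1→{s4}; now {s4}.
Read '0': s4→∅; now ∅.
The set is empty and remains empty for the remaining 2 symbols.

∅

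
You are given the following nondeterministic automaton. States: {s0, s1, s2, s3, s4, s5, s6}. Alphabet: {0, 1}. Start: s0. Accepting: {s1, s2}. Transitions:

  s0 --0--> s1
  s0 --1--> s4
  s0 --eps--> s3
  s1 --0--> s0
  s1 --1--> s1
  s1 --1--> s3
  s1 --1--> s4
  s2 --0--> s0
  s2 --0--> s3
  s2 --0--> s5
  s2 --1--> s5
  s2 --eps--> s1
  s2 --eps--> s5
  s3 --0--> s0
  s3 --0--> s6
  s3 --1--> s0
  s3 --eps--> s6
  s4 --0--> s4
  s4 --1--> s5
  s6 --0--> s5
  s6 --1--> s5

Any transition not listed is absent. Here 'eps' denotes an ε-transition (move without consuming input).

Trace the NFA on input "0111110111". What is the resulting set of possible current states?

Start: ε-closure({s0}) = {s0, s3, s6}.
Read '0': s0→{s1}, s3→{s0, s6}, s6→{s5}; union {s0, s1, s5, s6}; ε-closure = {s0, s1, s3, s5, s6}.
Read '1': s0→{s4}, s1→{s1, s3, s4}, s3→{s0}, s5→∅, s6→{s5}; union {s0, s1, s3, s4, s5}; ε-closure = {s0, s1, s3, s4, s5, s6}.
Read '1': s0→{s4}, s1→{s1, s3, s4}, s3→{s0}, s4→{s5}, s5→∅, s6→{s5}; union {s0, s1, s3, s4, s5}; ε-closure = {s0, s1, s3, s4, s5, s6}.
Read '1': s0→{s4}, s1→{s1, s3, s4}, s3→{s0}, s4→{s5}, s5→∅, s6→{s5}; union {s0, s1, s3, s4, s5}; ε-closure = {s0, s1, s3, s4, s5, s6}.
Read '1': s0→{s4}, s1→{s1, s3, s4}, s3→{s0}, s4→{s5}, s5→∅, s6→{s5}; union {s0, s1, s3, s4, s5}; ε-closure = {s0, s1, s3, s4, s5, s6}.
Read '1': s0→{s4}, s1→{s1, s3, s4}, s3→{s0}, s4→{s5}, s5→∅, s6→{s5}; union {s0, s1, s3, s4, s5}; ε-closure = {s0, s1, s3, s4, s5, s6}.
Read '0': s0→{s1}, s1→{s0}, s3→{s0, s6}, s4→{s4}, s5→∅, s6→{s5}; union {s0, s1, s4, s5, s6}; ε-closure = {s0, s1, s3, s4, s5, s6}.
Read '1': s0→{s4}, s1→{s1, s3, s4}, s3→{s0}, s4→{s5}, s5→∅, s6→{s5}; union {s0, s1, s3, s4, s5}; ε-closure = {s0, s1, s3, s4, s5, s6}.
Read '1': s0→{s4}, s1→{s1, s3, s4}, s3→{s0}, s4→{s5}, s5→∅, s6→{s5}; union {s0, s1, s3, s4, s5}; ε-closure = {s0, s1, s3, s4, s5, s6}.
Read '1': s0→{s4}, s1→{s1, s3, s4}, s3→{s0}, s4→{s5}, s5→∅, s6→{s5}; union {s0, s1, s3, s4, s5}; ε-closure = {s0, s1, s3, s4, s5, s6}.

{s0, s1, s3, s4, s5, s6}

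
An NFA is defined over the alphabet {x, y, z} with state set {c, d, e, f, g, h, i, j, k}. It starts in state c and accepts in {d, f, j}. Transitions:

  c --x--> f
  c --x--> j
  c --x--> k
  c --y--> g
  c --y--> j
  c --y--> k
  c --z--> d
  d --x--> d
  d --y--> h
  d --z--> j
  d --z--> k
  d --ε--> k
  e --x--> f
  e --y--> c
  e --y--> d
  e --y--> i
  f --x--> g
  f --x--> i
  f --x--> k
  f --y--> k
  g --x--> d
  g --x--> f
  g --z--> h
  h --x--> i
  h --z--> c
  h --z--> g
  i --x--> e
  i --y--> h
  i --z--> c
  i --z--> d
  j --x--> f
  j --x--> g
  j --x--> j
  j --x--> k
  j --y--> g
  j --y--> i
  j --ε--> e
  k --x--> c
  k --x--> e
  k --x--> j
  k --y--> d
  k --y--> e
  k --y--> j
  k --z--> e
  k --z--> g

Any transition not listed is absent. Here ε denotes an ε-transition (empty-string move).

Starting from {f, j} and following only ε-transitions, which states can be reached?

{e, f, j}

Begin with {f, j}.
ε-move j → e; add e.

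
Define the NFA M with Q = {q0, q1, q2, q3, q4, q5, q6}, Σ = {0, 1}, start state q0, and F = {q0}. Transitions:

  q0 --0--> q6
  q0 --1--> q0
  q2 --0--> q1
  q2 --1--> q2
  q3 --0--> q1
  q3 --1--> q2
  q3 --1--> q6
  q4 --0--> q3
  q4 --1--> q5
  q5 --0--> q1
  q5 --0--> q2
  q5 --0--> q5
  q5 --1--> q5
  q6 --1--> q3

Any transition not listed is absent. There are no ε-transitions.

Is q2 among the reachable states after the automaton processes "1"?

No

Start in {q0}.
Read '1': {q0} → {q0}.
State q2 is not in {q0}.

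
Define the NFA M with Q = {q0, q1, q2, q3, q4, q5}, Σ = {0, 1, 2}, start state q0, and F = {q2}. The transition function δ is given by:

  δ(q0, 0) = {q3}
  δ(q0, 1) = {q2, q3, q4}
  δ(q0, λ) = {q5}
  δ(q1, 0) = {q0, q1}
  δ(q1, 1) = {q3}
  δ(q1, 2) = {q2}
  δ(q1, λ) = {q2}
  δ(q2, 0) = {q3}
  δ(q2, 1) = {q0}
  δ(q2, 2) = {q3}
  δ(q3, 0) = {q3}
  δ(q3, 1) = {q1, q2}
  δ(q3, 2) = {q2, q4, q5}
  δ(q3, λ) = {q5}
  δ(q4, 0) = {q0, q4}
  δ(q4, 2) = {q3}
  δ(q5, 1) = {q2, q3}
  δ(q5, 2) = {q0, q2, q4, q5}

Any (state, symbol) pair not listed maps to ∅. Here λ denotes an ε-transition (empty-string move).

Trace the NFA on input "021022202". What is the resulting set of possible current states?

{q0, q2, q3, q4, q5}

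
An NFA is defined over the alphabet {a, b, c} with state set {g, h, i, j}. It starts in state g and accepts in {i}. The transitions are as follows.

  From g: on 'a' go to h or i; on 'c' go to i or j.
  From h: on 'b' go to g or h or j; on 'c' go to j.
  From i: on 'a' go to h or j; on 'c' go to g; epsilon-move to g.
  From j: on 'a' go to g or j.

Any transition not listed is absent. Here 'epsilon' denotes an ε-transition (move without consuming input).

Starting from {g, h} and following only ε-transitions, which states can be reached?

Begin with {g, h}.
No ε-moves leave this set, so the closure equals the set itself.

{g, h}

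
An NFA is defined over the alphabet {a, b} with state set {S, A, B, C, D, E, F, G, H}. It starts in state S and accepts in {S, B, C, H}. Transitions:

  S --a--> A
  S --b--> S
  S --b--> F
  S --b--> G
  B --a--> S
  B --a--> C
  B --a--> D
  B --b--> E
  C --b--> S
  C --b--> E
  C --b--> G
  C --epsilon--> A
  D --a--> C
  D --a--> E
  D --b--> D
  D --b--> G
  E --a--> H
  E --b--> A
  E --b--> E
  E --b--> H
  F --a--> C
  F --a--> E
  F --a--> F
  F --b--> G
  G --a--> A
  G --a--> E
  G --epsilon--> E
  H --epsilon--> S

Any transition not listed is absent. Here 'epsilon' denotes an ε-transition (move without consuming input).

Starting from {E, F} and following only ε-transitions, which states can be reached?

{E, F}

Begin with {E, F}.
No ε-moves leave this set, so the closure equals the set itself.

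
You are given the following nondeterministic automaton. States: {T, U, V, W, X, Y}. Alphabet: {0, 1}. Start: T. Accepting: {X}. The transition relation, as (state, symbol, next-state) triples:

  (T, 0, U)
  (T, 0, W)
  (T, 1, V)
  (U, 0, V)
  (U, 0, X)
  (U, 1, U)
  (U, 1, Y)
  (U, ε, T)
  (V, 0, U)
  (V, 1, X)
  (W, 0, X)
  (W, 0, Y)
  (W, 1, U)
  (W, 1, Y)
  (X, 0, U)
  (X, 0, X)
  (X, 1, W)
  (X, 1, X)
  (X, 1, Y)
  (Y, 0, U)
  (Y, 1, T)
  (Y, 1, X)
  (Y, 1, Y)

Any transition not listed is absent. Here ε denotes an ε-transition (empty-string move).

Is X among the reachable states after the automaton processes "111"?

Start in {T}.
Read '1': {T} → {V}.
Read '1': {V} → {X}.
Read '1': {X} → {W, X, Y}.
State X is in {W, X, Y}.

Yes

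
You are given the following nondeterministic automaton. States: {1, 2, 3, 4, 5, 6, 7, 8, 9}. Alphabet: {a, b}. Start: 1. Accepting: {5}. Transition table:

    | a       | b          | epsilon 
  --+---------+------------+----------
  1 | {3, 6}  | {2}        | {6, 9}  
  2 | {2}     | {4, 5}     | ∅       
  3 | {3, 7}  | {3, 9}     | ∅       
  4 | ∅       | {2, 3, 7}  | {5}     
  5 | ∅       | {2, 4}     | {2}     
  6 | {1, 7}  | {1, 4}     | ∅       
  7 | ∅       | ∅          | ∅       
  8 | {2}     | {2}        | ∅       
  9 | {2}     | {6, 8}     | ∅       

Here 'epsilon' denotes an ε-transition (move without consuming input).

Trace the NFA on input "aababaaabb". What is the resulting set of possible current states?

Start: ε-closure({1}) = {1, 6, 9}.
Read 'a': 1→{3, 6}, 6→{1, 7}, 9→{2}; union {1, 2, 3, 6, 7}; ε-closure = {1, 2, 3, 6, 7, 9}.
Read 'a': 1→{3, 6}, 2→{2}, 3→{3, 7}, 6→{1, 7}, 7→∅, 9→{2}; union {1, 2, 3, 6, 7}; ε-closure = {1, 2, 3, 6, 7, 9}.
Read 'b': 1→{2}, 2→{4, 5}, 3→{3, 9}, 6→{1, 4}, 7→∅, 9→{6, 8}; now {1, 2, 3, 4, 5, 6, 8, 9}.
Read 'a': 1→{3, 6}, 2→{2}, 3→{3, 7}, 4→∅, 5→∅, 6→{1, 7}, 8→{2}, 9→{2}; union {1, 2, 3, 6, 7}; ε-closure = {1, 2, 3, 6, 7, 9}.
Read 'b': 1→{2}, 2→{4, 5}, 3→{3, 9}, 6→{1, 4}, 7→∅, 9→{6, 8}; now {1, 2, 3, 4, 5, 6, 8, 9}.
Read 'a': 1→{3, 6}, 2→{2}, 3→{3, 7}, 4→∅, 5→∅, 6→{1, 7}, 8→{2}, 9→{2}; union {1, 2, 3, 6, 7}; ε-closure = {1, 2, 3, 6, 7, 9}.
Read 'a': 1→{3, 6}, 2→{2}, 3→{3, 7}, 6→{1, 7}, 7→∅, 9→{2}; union {1, 2, 3, 6, 7}; ε-closure = {1, 2, 3, 6, 7, 9}.
Read 'a': 1→{3, 6}, 2→{2}, 3→{3, 7}, 6→{1, 7}, 7→∅, 9→{2}; union {1, 2, 3, 6, 7}; ε-closure = {1, 2, 3, 6, 7, 9}.
Read 'b': 1→{2}, 2→{4, 5}, 3→{3, 9}, 6→{1, 4}, 7→∅, 9→{6, 8}; now {1, 2, 3, 4, 5, 6, 8, 9}.
Read 'b': 1→{2}, 2→{4, 5}, 3→{3, 9}, 4→{2, 3, 7}, 5→{2, 4}, 6→{1, 4}, 8→{2}, 9→{6, 8}; now {1, 2, 3, 4, 5, 6, 7, 8, 9}.

{1, 2, 3, 4, 5, 6, 7, 8, 9}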